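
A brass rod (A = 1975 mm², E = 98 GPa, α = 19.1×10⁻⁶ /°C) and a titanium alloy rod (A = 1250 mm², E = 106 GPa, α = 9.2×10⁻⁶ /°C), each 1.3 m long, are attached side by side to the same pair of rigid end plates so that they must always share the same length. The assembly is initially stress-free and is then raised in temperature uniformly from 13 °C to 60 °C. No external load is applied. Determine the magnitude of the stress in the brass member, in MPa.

The brass has the larger α, so on heating it would change length more than the titanium alloy if both were free. The rigid plates force a common final length, so the brass is put into compression and the titanium alloy into tension, with equal and opposite forces P (no external load).
Setting the final lengths equal and cancelling L: (α₁ − α₂)ΔT = P/(A₁E₁) + P/(A₂E₂).
|α₁ − α₂|·ΔT = 9.9×10⁻⁶ × 47 = 0.0004653.
1/(A₁E₁) + 1/(A₂E₂) = 1/(1975×98×10³) + 1/(1250×106×10³) = 1.271×10⁻⁸ N⁻¹.
So P = 0.0004653 / 1.271×10⁻⁸ = 36.6 kN.
σ_{brass} = P/A₁ = 36600/1975 = 18.53 MPa, compressive.

σ ≈ 18.5 MPa (compressive)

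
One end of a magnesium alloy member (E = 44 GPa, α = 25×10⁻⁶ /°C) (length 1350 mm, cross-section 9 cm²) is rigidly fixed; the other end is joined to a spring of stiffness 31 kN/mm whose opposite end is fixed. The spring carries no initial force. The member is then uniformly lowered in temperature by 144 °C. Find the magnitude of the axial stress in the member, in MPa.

σ ≈ 81.4 MPa (tensile)

The unrestrained thermal change is αΔT L = 25×10⁻⁶ × 144 × 1350 = 4.86 mm.
With a force P in the spring, the elastic change of the member is PL/(AE) and that of the spring is P/k; compatibility requires their sum to equal δ_free.
So P = δ_free / [L/(AE) + 1/k] = 4.86 / [ 1350/(900×44×10³) + 1/(31×10³) ].
P = 4.86 / 6.635×10⁻⁵ = 73250 N.
σ = P/A = 73250/900 = 81.39 MPa.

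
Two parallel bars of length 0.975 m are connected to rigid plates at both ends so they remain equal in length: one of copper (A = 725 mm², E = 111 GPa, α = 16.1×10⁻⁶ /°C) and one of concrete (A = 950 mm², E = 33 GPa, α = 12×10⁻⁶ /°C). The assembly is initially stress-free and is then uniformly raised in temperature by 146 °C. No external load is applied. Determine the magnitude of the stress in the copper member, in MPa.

σ ≈ 18.6 MPa (compressive)

Equilibrium of a rigid end plate with no external load gives equal and opposite internal forces ±P in the two members. Since α_{copper} > α_{concrete}, heating drives the copper into compression and the concrete into tension.
Compatibility of the two members (thermal + elastic change equal): (α₁ − α₂)ΔT = P·[1/(A₁E₁) + 1/(A₂E₂)].
|α₁ − α₂|·ΔT = 4.1×10⁻⁶ × 146 = 0.0005986.
1/(A₁E₁) + 1/(A₂E₂) = 1/(725×111×10³) + 1/(950×33×10³) = 4.432×10⁻⁸ N⁻¹.
So P = 0.0005986 / 4.432×10⁻⁸ = 13.51 kN.
σ_{copper} = P/A₁ = 13510/725 = 18.63 MPa, compressive.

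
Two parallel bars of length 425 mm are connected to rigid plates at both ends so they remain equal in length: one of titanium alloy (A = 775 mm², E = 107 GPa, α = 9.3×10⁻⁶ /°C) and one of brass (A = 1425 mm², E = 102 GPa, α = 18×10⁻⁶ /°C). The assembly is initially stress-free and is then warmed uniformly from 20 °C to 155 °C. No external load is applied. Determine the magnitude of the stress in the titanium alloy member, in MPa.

Equilibrium of a rigid end plate with no external load gives equal and opposite internal forces ±P in the two members. Since α_{brass} > α_{titanium alloy}, heating drives the brass into compression and the titanium alloy into tension.
Compatibility of the two members (thermal + elastic change equal): (α₁ − α₂)ΔT = P·[1/(A₁E₁) + 1/(A₂E₂)].
|α₁ − α₂|·ΔT = 8.7×10⁻⁶ × 135 = 0.001174.
1/(A₁E₁) + 1/(A₂E₂) = 1/(775×107×10³) + 1/(1425×102×10³) = 1.894×10⁻⁸ N⁻¹.
So P = 0.001174 / 1.894×10⁻⁸ = 62.01 kN.
σ_{titanium alloy} = P/A₁ = 62010/775 = 80.02 MPa, tensile.

σ ≈ 80 MPa (tensile)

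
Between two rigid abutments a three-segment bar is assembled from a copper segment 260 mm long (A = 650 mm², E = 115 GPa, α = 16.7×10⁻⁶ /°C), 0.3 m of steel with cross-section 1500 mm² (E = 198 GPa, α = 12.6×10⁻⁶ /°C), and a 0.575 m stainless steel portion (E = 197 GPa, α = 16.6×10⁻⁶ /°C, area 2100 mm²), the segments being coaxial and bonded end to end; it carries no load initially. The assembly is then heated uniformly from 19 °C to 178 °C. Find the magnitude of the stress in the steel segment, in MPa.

Free thermal expansion of the whole bar: Σ αᵢΔT Lᵢ = 16.7×10⁻⁶×159×260 + 12.6×10⁻⁶×159×300 + 16.6×10⁻⁶×159×575 = 2.809 mm.
The rigid supports impose zero overall length change; the single axial force P common to all segments must satisfy P Σ Lᵢ/(AᵢEᵢ) = δ_free.
The series flexibility is Σ Lᵢ/(AᵢEᵢ) = 260/(650×115×10³) + 300/(1500×198×10³) + 575/(2100×197×10³) = 5.878×10⁻⁶ mm/N.
So P = 2.809 / 5.878×10⁻⁶ = 477.9 kN, compressive.
σ_{steel} = P / A = 477900 / 1500 = 318.6 MPa.

σ ≈ 319 MPa (compressive)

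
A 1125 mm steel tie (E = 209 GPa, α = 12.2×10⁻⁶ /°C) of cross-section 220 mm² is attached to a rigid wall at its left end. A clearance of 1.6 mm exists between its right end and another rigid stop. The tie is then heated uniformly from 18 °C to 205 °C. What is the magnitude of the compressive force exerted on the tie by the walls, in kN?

Unrestrained expansion: δ_free = αΔT L = 12.2×10⁻⁶ × 187 × 1125 = 2.567 mm.
After closing the 1.6 mm clearance, 2.567 − 1.6 = 0.9666 mm of expansion remains to be suppressed by the wall.
So σ = E(δ_free − g)/L = 209×10³ × 0.9666/1125 = 179.6 MPa.
Force on the wall = σA = 179.6 × 220 mm² = 39.5 kN.

P ≈ 39.5 kN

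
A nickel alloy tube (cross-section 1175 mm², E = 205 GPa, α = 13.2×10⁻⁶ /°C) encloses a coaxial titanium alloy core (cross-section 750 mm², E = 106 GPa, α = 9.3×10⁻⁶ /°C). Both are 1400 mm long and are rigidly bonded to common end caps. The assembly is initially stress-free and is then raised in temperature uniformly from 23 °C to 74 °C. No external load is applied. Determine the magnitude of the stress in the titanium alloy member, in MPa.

Equilibrium of a rigid end plate with no external load gives equal and opposite internal forces ±P in the two members. Since α_{nickel alloy} > α_{titanium alloy}, heating drives the nickel alloy into compression and the titanium alloy into tension.
Compatibility of the two members (thermal + elastic change equal): (α₁ − α₂)ΔT = P·[1/(A₁E₁) + 1/(A₂E₂)].
|α₁ − α₂|·ΔT = 3.9×10⁻⁶ × 51 = 0.0001989.
1/(A₁E₁) + 1/(A₂E₂) = 1/(1175×205×10³) + 1/(750×106×10³) = 1.673×10⁻⁸ N⁻¹.
So P = 0.0001989 / 1.673×10⁻⁸ = 11.89 kN.
σ_{titanium alloy} = P/A₂ = 11890/750 = 15.85 MPa, tensile.

σ ≈ 15.9 MPa (tensile)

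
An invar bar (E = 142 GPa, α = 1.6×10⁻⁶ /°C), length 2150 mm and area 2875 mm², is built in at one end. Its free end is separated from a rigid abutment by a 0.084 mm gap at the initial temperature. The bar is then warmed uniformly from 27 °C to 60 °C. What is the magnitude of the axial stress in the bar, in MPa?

If the wall were absent the bar would grow by αΔT L = 1.6×10⁻⁶ × 33 × 2150 = 0.1135 mm.
This exceeds the 0.084 mm gap, so the wall pushes back. The portion of expansion that must be recovered elastically is δ_free − gap = 0.1135 − 0.084 = 0.02952 mm.
That suppressed elongation corresponds to σ = E·Δ/L = 142×10³ × 0.02952/2150 = 1.95 MPa.

σ ≈ 1.95 MPa (compressive)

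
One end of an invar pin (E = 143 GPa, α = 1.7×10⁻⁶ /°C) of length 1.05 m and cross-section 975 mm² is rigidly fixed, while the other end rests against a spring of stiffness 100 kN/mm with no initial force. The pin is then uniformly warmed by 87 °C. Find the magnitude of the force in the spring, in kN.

P ≈ 8.86 kN

The unrestrained thermal change is αΔT L = 1.7×10⁻⁶ × 87 × 1050 = 0.1553 mm.
Let P be the compressive force at the spring. The pin shortens elastically by PL/(AE) and the spring compresses by P/k; together these equal δ_free.
P [ L/(AE) + 1/k ] = δ_free → P [ 1050/(975×143×10³) + 1/(100×10³) ] = 0.1553.
P = 0.1553 / 1.753×10⁻⁵ = 8858 N.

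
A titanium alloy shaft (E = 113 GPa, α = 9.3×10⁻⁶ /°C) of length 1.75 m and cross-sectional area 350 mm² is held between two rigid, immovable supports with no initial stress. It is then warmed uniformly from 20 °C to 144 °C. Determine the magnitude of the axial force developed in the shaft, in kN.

P ≈ 45.6 kN (compressive)

The ends cannot move, so σ = EαΔT = 113×10³ × 9.3×10⁻⁶ × 124 = 130.3 MPa.
P = AEαΔT = 350 × 113×10³ × 9.3×10⁻⁶ × 124 = 45.61 kN (compressive).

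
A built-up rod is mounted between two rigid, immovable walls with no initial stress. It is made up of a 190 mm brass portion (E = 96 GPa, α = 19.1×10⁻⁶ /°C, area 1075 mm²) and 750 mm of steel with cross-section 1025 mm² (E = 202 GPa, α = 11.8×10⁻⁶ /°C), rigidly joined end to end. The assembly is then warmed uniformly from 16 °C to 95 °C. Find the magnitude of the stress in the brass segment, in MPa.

With the walls removed the bar would change length by δ_free = Σ αᵢΔT Lᵢ = 19.1×10⁻⁶×79×190 + 11.8×10⁻⁶×79×750 = 0.9858 mm.
The rigid supports impose zero overall length change; the single axial force P common to all segments must satisfy P Σ Lᵢ/(AᵢEᵢ) = δ_free.
The series flexibility is Σ Lᵢ/(AᵢEᵢ) = 190/(1075×96×10³) + 750/(1025×202×10³) = 5.463×10⁻⁶ mm/N.
Hence P = δ_free / Σ(L/AE) = 0.9858/5.463×10⁻⁶ = 180.4 kN (compressive).
σ_{brass} = P / A = 180400 / 1075 = 167.9 MPa.

σ ≈ 168 MPa (compressive)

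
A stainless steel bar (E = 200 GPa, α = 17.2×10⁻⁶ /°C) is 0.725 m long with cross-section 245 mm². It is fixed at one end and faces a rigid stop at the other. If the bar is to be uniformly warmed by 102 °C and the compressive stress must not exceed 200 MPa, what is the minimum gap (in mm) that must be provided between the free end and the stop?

With no wall the bar would lengthen by αΔT L = 17.2×10⁻⁶ × 102 × 725 = 1.272 mm.
At the allowable stress the elastic shortening the wall may impose is σL/E = 200 × 725 / (200×10³) = 0.725 mm.
The gap must absorb the remainder: g_min = 1.272 − 0.725 = 0.5469 mm.

g ≈ 0.547 mm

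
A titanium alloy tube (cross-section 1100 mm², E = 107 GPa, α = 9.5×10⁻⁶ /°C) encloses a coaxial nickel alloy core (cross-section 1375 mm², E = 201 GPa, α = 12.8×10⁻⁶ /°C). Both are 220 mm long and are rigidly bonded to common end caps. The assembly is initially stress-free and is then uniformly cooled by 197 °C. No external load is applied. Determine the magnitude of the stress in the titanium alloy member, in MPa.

Both members must finish at the same length. With the larger α, the nickel alloy tends to over-contract; the plates restrain it, putting the nickel alloy in tension and the titanium alloy in compression. With no external load the two internal forces are equal and opposite, magnitude P.
Setting the final lengths equal and cancelling L: (α₁ − α₂)ΔT = P/(A₁E₁) + P/(A₂E₂).
|α₁ − α₂|·ΔT = 3.3×10⁻⁶ × 197 = 0.0006501.
1/(A₁E₁) + 1/(A₂E₂) = 1/(1100×107×10³) + 1/(1375×201×10³) = 1.211×10⁻⁸ N⁻¹.
P = 0.0006501 / 1.211×10⁻⁸ = 53660 N = 53.66 kN.
σ_{titanium alloy} = P/A₁ = 53660/1100 = 48.78 MPa, compressive.

σ ≈ 48.8 MPa (compressive)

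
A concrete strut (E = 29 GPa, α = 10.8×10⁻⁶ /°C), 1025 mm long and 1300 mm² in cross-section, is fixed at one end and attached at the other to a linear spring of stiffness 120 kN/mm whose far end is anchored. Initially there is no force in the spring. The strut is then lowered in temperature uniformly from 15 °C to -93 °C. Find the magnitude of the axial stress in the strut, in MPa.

σ ≈ 25.9 MPa (tensile)

If the spring were absent the strut would shorten by αΔT L = 10.8×10⁻⁶ × 108 × 1025 = 1.196 mm.
Let P be the tensile force in the spring. The strut extends elastically by PL/(AE) and the spring stretches by P/k; together these equal δ_free.
So P = δ_free / [L/(AE) + 1/k] = 1.196 / [ 1025/(1300×29×10³) + 1/(120×10³) ].
P = 1.196 / 3.552×10⁻⁵ = 33660 N.
σ = P/A = 33660/1300 = 25.89 MPa.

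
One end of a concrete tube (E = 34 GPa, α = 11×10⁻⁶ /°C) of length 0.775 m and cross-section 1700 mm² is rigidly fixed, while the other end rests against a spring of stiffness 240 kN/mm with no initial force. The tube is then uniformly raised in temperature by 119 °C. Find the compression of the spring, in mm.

The unrestrained thermal change is αΔT L = 11×10⁻⁶ × 119 × 775 = 1.014 mm.
With a force P in the spring, the elastic change of the tube is PL/(AE) and that of the spring is P/k; compatibility requires their sum to equal δ_free.
So P = δ_free / [L/(AE) + 1/k] = 1.014 / [ 775/(1700×34×10³) + 1/(240×10³) ].
P = 1.014 / 1.757×10⁻⁵ = 57720 N.
Spring compression = P/k = 57720/(240×10³) = 0.2405 mm.

δ ≈ 0.241 mm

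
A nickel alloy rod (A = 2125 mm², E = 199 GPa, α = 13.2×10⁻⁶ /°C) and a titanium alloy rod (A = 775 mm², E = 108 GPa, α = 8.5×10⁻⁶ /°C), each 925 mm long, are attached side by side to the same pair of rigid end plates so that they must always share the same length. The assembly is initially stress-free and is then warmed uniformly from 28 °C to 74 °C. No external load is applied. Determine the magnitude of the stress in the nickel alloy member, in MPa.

Equilibrium of a rigid end plate with no external load gives equal and opposite internal forces ±P in the two members. Since α_{nickel alloy} > α_{titanium alloy}, heating drives the nickel alloy into compression and the titanium alloy into tension.
Setting the final lengths equal and cancelling L: (α₁ − α₂)ΔT = P/(A₁E₁) + P/(A₂E₂).
|α₁ − α₂|·ΔT = 4.7×10⁻⁶ × 46 = 0.0002162.
1/(A₁E₁) + 1/(A₂E₂) = 1/(2125×199×10³) + 1/(775×108×10³) = 1.431×10⁻⁸ N⁻¹.
So P = 0.0002162 / 1.431×10⁻⁸ = 15.11 kN.
σ_{nickel alloy} = P/A₁ = 15110/2125 = 7.109 MPa, compressive.

σ ≈ 7.11 MPa (compressive)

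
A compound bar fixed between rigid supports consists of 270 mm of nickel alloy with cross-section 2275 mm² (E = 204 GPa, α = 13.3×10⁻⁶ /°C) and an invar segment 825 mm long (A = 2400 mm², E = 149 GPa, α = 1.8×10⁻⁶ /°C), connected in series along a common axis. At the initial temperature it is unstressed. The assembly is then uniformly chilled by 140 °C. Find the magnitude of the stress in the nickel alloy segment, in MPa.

σ ≈ 108 MPa (tensile)

Free thermal contraction of the whole bar: Σ αᵢΔT Lᵢ = 13.3×10⁻⁶×140×270 + 1.8×10⁻⁶×140×825 = 0.7106 mm.
The rigid supports impose zero overall length change; the single axial force P common to all segments must satisfy P Σ Lᵢ/(AᵢEᵢ) = δ_free.
Σ Lᵢ/(AᵢEᵢ) = 270/(2275×204×10³) + 825/(2400×149×10³) = 2.889×10⁻⁶ mm/N.
So P = 0.7106 / 2.889×10⁻⁶ = 246 kN, tensile.
σ_{nickel alloy} = P / A = 246000 / 2275 = 108.1 MPa.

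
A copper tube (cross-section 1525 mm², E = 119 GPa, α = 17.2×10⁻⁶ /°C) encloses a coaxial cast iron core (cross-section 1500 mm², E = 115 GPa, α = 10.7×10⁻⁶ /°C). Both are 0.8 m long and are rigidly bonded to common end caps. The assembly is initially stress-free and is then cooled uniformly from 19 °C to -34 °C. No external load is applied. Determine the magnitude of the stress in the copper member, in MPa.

σ ≈ 20 MPa (tensile)

Equilibrium of a rigid end plate with no external load gives equal and opposite internal forces ±P in the two members. Since α_{copper} > α_{cast iron}, cooling drives the copper into tension and the cast iron into compression.
Equating the net (thermal + elastic) strains gives |α₁ − α₂|·ΔT = P·[1/(A₁E₁) + 1/(A₂E₂)].
|α₁ − α₂|·ΔT = 6.5×10⁻⁶ × 53 = 0.0003445.
1/(A₁E₁) + 1/(A₂E₂) = 1/(1525×119×10³) + 1/(1500×115×10³) = 1.131×10⁻⁸ N⁻¹.
So P = 0.0003445 / 1.131×10⁻⁸ = 30.47 kN.
σ_{copper} = P/A₁ = 30470/1525 = 19.98 MPa, tensile.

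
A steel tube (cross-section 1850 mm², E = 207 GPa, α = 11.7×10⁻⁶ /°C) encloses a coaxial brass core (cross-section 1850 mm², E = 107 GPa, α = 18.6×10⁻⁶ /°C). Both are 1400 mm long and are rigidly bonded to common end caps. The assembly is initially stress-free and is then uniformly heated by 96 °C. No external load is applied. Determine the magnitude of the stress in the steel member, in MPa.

σ ≈ 46.7 MPa (tensile)

Equilibrium of a rigid end plate with no external load gives equal and opposite internal forces ±P in the two members. Since α_{brass} > α_{steel}, heating drives the brass into compression and the steel into tension.
Compatibility of the two members (thermal + elastic change equal): (α₁ − α₂)ΔT = P·[1/(A₁E₁) + 1/(A₂E₂)].
|α₁ − α₂|·ΔT = 6.9×10⁻⁶ × 96 = 0.0006624.
1/(A₁E₁) + 1/(A₂E₂) = 1/(1850×207×10³) + 1/(1850×107×10³) = 7.663×10⁻⁹ N⁻¹.
P = 0.0006624 / 7.663×10⁻⁹ = 86440 N = 86.44 kN.
σ_{steel} = P/A₁ = 86440/1850 = 46.72 MPa, tensile.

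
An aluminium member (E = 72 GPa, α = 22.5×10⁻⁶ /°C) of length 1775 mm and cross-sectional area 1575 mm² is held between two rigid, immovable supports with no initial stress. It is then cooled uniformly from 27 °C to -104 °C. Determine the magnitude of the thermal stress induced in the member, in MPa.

Because both ends are immovable the net strain is zero, and the suppressed thermal strain is αΔT = 22.5×10⁻⁶ × 131 = 2947.5×10⁻⁶.
The stress required to suppress this strain is σ = Eε = 72×10³ × 2947.5×10⁻⁶ = 212.2 MPa, tensile since the member is trying to contract.

σ ≈ 212 MPa (tensile)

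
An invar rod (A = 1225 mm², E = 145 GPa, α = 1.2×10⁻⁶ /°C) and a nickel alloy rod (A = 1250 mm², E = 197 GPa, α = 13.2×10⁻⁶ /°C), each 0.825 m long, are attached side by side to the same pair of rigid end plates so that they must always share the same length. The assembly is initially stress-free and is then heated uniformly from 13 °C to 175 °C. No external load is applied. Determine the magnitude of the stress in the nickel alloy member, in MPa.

σ ≈ 160 MPa (compressive)

The nickel alloy has the larger α, so on heating it would change length more than the invar if both were free. The rigid plates force a common final length, so the nickel alloy is put into compression and the invar into tension, with equal and opposite forces P (no external load).
Compatibility of the two members (thermal + elastic change equal): (α₁ − α₂)ΔT = P·[1/(A₁E₁) + 1/(A₂E₂)].
|α₁ − α₂|·ΔT = 12×10⁻⁶ × 162 = 0.001944.
1/(A₁E₁) + 1/(A₂E₂) = 1/(1225×145×10³) + 1/(1250×197×10³) = 9.691×10⁻⁹ N⁻¹.
So P = 0.001944 / 9.691×10⁻⁹ = 200.6 kN.
σ_{nickel alloy} = P/A₂ = 200600/1250 = 160.5 MPa, compressive.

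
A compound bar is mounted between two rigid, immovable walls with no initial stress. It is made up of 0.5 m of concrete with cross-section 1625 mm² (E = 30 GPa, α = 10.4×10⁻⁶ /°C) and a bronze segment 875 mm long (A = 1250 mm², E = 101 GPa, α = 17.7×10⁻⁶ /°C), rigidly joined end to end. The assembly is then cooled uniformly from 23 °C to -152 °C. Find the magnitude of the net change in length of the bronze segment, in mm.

If the supports were absent, the total length change would be Σ αᵢΔT Lᵢ = 10.4×10⁻⁶×175×500 + 17.7×10⁻⁶×175×875 = 3.62 mm.
Since the ends are fixed, an axial force P builds up, equal in every segment, with P · Σ Lᵢ/(AᵢEᵢ) = δ_free.
The series flexibility is Σ Lᵢ/(AᵢEᵢ) = 500/(1625×30×10³) + 875/(1250×101×10³) = 1.719×10⁻⁵ mm/N.
Hence P = δ_free / Σ(L/AE) = 3.62/1.719×10⁻⁵ = 210.6 kN (tensile).
For the bronze segment, free thermal change = 17.7×10⁻⁶×175×875 = 2.71 mm and elastic change from P = 210600×875/(1250×101×10³) = 1.46 mm; these oppose, so the net change is 1.25 mm (segment shortens).

|ΔL| ≈ 1.25 mm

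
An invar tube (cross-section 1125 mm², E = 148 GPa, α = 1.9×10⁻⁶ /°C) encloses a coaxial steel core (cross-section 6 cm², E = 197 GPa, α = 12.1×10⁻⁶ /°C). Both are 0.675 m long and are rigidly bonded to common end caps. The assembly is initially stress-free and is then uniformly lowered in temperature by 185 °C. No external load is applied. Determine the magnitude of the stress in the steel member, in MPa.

The steel has the larger α, so on cooling it would change length more than the invar if both were free. The rigid plates force a common final length, so the steel is put into tension and the invar into compression, with equal and opposite forces P (no external load).
Compatibility of the two members (thermal + elastic change equal): (α₁ − α₂)ΔT = P·[1/(A₁E₁) + 1/(A₂E₂)].
|α₁ − α₂|·ΔT = 10.2×10⁻⁶ × 185 = 0.001887.
1/(A₁E₁) + 1/(A₂E₂) = 1/(1125×148×10³) + 1/(600×197×10³) = 1.447×10⁻⁸ N⁻¹.
P = 0.001887 / 1.447×10⁻⁸ = 130400 N = 130.4 kN.
σ_{steel} = P/A₂ = 130400/600 = 217.4 MPa, tensile.

σ ≈ 217 MPa (tensile)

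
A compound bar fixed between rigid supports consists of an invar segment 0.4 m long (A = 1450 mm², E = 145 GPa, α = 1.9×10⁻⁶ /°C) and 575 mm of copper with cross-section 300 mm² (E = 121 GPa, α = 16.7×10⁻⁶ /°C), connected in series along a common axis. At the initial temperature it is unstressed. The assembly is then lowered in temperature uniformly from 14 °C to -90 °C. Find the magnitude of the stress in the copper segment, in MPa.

With the walls removed the bar would change length by δ_free = Σ αᵢΔT Lᵢ = 1.9×10⁻⁶×104×400 + 16.7×10⁻⁶×104×575 = 1.078 mm.
The rigid supports impose zero overall length change; the single axial force P common to all segments must satisfy P Σ Lᵢ/(AᵢEᵢ) = δ_free.
The series flexibility is Σ Lᵢ/(AᵢEᵢ) = 400/(1450×145×10³) + 575/(300×121×10³) = 1.774×10⁻⁵ mm/N.
Hence P = δ_free / Σ(L/AE) = 1.078/1.774×10⁻⁵ = 60.74 kN (tensile).
σ_{copper} = P / A = 60740 / 300 = 202.5 MPa.

σ ≈ 202 MPa (tensile)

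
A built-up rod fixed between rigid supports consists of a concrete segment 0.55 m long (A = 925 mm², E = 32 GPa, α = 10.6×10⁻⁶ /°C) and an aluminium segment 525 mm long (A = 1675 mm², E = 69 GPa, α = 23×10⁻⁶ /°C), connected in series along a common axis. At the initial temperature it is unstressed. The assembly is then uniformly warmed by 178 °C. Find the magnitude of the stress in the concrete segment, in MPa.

σ ≈ 149 MPa (compressive)

If the supports were absent, the total length change would be Σ αᵢΔT Lᵢ = 10.6×10⁻⁶×178×550 + 23×10⁻⁶×178×525 = 3.187 mm.
The rigid supports impose zero overall length change; the single axial force P common to all segments must satisfy P Σ Lᵢ/(AᵢEᵢ) = δ_free.
The series flexibility is Σ Lᵢ/(AᵢEᵢ) = 550/(925×32×10³) + 525/(1675×69×10³) = 2.312×10⁻⁵ mm/N.
Hence P = δ_free / Σ(L/AE) = 3.187/2.312×10⁻⁵ = 137.8 kN (compressive).
σ_{concrete} = P / A = 137800 / 925 = 149 MPa.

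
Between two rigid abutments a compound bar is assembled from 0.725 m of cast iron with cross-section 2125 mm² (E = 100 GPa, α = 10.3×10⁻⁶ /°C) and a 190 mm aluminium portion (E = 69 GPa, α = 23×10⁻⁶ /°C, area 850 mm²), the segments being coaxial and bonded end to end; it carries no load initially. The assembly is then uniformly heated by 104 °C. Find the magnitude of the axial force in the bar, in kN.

If the supports were absent, the total length change would be Σ αᵢΔT Lᵢ = 10.3×10⁻⁶×104×725 + 23×10⁻⁶×104×190 = 1.231 mm.
The rigid supports impose zero overall length change; the single axial force P common to all segments must satisfy P Σ Lᵢ/(AᵢEᵢ) = δ_free.
Σ Lᵢ/(AᵢEᵢ) = 725/(2125×100×10³) + 190/(850×69×10³) = 6.651×10⁻⁶ mm/N.
Hence P = δ_free / Σ(L/AE) = 1.231/6.651×10⁻⁶ = 185.1 kN (compressive).

P ≈ 185 kN (compressive)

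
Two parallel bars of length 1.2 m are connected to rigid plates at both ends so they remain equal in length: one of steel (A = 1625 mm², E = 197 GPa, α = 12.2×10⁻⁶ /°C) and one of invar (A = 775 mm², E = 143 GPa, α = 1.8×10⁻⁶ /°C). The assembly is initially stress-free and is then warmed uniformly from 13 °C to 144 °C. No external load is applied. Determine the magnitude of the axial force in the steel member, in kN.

P ≈ 112 kN (compressive in the steel)

The steel has the larger α, so on heating it would change length more than the invar if both were free. The rigid plates force a common final length, so the steel is put into compression and the invar into tension, with equal and opposite forces P (no external load).
Compatibility of the two members (thermal + elastic change equal): (α₁ − α₂)ΔT = P·[1/(A₁E₁) + 1/(A₂E₂)].
|α₁ − α₂|·ΔT = 10.4×10⁻⁶ × 131 = 0.001362.
1/(A₁E₁) + 1/(A₂E₂) = 1/(1625×197×10³) + 1/(775×143×10³) = 1.215×10⁻⁸ N⁻¹.
So P = 0.001362 / 1.215×10⁻⁸ = 112.2 kN.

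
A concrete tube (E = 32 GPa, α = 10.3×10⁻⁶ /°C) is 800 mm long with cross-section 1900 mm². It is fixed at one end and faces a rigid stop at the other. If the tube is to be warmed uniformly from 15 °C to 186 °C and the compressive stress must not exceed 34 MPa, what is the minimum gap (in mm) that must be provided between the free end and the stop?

g ≈ 0.559 mm

Free expansion if unrestrained: δ_free = αΔT L = 10.3×10⁻⁶ × 171 × 800 = 1.409 mm.
A stress of 34 MPa corresponds to the wall pushing the tube back by σL/E = 34×800/(32×10³) = 0.85 mm.
The gap must absorb the remainder: g_min = 1.409 − 0.85 = 0.559 mm.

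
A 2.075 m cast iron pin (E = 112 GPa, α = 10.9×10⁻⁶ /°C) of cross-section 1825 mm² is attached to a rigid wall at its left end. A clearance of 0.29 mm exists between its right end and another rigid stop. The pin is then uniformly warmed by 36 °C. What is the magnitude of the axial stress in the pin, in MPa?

σ ≈ 28.3 MPa (compressive)

Unrestrained expansion: δ_free = αΔT L = 10.9×10⁻⁶ × 36 × 2075 = 0.8142 mm.
This exceeds the 0.29 mm gap, so the wall pushes back. The portion of expansion that must be recovered elastically is δ_free − gap = 0.8142 − 0.29 = 0.5242 mm.
So σ = E(δ_free − g)/L = 112×10³ × 0.5242/2075 = 28.3 MPa.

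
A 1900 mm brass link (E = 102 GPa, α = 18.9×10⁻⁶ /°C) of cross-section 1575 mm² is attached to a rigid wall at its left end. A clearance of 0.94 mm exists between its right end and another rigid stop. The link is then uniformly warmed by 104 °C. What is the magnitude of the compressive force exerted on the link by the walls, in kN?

Unrestrained expansion: δ_free = αΔT L = 18.9×10⁻⁶ × 104 × 1900 = 3.735 mm.
The gap closes (δ_free > 0.94 mm) and the wall then resists a further 3.735 − 0.94 = 2.795 mm of expansion.
Compatibility: PL/(AE) = 2.795 mm, so σ = P/A = E × (2.795/1900) = 150 MPa.
P = σA = 150 × 1575 = 236.3 kN.

P ≈ 236 kN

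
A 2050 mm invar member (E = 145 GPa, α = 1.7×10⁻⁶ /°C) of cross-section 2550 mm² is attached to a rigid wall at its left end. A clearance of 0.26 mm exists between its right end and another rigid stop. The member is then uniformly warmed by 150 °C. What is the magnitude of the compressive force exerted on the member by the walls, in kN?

Unrestrained expansion: δ_free = αΔT L = 1.7×10⁻⁶ × 150 × 2050 = 0.5227 mm.
The gap closes (δ_free > 0.26 mm) and the wall then resists a further 0.5227 − 0.26 = 0.2627 mm of expansion.
So σ = E(δ_free − g)/L = 145×10³ × 0.2627/2050 = 18.58 MPa.
Force on the wall = σA = 18.58 × 2550 mm² = 47.39 kN.

P ≈ 47.4 kN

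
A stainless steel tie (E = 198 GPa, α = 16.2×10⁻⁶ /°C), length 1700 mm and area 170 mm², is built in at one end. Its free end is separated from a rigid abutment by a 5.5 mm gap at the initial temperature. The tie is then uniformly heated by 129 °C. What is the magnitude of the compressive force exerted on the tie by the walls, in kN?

P ≈ 0 kN

Unrestrained expansion: δ_free = αΔT L = 16.2×10⁻⁶ × 129 × 1700 = 3.553 mm.
This is smaller than the 5.5 mm clearance, so the tie expands freely without reaching the stop — the stress is zero.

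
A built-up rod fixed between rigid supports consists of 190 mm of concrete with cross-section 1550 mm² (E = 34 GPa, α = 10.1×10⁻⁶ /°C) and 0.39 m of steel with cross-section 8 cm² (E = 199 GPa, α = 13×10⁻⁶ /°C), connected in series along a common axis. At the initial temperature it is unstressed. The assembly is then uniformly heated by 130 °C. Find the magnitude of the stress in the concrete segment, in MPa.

If the supports were absent, the total length change would be Σ αᵢΔT Lᵢ = 10.1×10⁻⁶×130×190 + 13×10⁻⁶×130×390 = 0.9086 mm.
The walls prevent any net length change, so an axial force P (same in every segment) develops. Compatibility: P · Σ Lᵢ/(AᵢEᵢ) = δ_free.
Σ Lᵢ/(AᵢEᵢ) = 190/(1550×34×10³) + 390/(800×199×10³) = 6.055×10⁻⁶ mm/N.
So P = 0.9086 / 6.055×10⁻⁶ = 150.1 kN, compressive.
σ_{concrete} = P / A = 150100 / 1550 = 96.81 MPa.

σ ≈ 96.8 MPa (compressive)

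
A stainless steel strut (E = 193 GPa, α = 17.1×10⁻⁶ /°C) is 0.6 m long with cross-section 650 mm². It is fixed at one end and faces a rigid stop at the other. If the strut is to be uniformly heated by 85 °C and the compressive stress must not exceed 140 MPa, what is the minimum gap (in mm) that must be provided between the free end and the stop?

g ≈ 0.437 mm

Free expansion if unrestrained: δ_free = αΔT L = 17.1×10⁻⁶ × 85 × 600 = 0.8721 mm.
A stress of 140 MPa corresponds to the wall pushing the strut back by σL/E = 140×600/(193×10³) = 0.4352 mm.
The gap must absorb the remainder: g_min = 0.8721 − 0.4352 = 0.4369 mm.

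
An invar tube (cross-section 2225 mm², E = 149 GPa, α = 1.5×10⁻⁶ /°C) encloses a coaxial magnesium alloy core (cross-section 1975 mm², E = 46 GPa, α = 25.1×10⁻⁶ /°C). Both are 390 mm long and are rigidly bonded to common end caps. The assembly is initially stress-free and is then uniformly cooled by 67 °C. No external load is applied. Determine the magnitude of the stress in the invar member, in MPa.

Equilibrium of a rigid end plate with no external load gives equal and opposite internal forces ±P in the two members. Since α_{magnesium alloy} > α_{invar}, cooling drives the magnesium alloy into tension and the invar into compression.
Compatibility of the two members (thermal + elastic change equal): (α₁ − α₂)ΔT = P·[1/(A₁E₁) + 1/(A₂E₂)].
|α₁ − α₂|·ΔT = 23.6×10⁻⁶ × 67 = 0.001581.
1/(A₁E₁) + 1/(A₂E₂) = 1/(2225×149×10³) + 1/(1975×46×10³) = 1.402×10⁻⁸ N⁻¹.
So P = 0.001581 / 1.402×10⁻⁸ = 112.8 kN.
σ_{invar} = P/A₁ = 112800/2225 = 50.68 MPa, compressive.

σ ≈ 50.7 MPa (compressive)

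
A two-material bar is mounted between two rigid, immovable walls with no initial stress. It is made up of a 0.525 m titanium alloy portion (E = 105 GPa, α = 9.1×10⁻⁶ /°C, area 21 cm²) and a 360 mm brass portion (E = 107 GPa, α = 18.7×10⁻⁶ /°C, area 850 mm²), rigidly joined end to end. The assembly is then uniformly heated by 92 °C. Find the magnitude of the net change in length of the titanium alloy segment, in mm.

|ΔL| ≈ 0.0418 mm

Free thermal expansion of the whole bar: Σ αᵢΔT Lᵢ = 9.1×10⁻⁶×92×525 + 18.7×10⁻⁶×92×360 = 1.059 mm.
The rigid supports impose zero overall length change; the single axial force P common to all segments must satisfy P Σ Lᵢ/(AᵢEᵢ) = δ_free.
Σ Lᵢ/(AᵢEᵢ) = 525/(2100×105×10³) + 360/(850×107×10³) = 6.339×10⁻⁶ mm/N.
Hence P = δ_free / Σ(L/AE) = 1.059/6.339×10⁻⁶ = 167 kN (compressive).
For the titanium alloy segment, free thermal change = 9.1×10⁻⁶×92×525 = 0.4395 mm and elastic change from P = 167000×525/(2100×105×10³) = 0.3977 mm; these oppose, so the net change is 0.0418 mm (segment lengthens).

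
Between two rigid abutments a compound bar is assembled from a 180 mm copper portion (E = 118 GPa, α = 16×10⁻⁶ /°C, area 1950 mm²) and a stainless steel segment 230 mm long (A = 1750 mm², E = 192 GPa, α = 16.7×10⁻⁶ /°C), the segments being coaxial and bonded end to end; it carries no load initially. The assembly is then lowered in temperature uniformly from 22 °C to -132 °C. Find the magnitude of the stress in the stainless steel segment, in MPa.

Free thermal contraction of the whole bar: Σ αᵢΔT Lᵢ = 16×10⁻⁶×154×180 + 16.7×10⁻⁶×154×230 = 1.035 mm.
Since the ends are fixed, an axial force P builds up, equal in every segment, with P · Σ Lᵢ/(AᵢEᵢ) = δ_free.
Σ Lᵢ/(AᵢEᵢ) = 180/(1950×118×10³) + 230/(1750×192×10³) = 1.467×10⁻⁶ mm/N.
So P = 1.035 / 1.467×10⁻⁶ = 705.6 kN, tensile.
σ_{stainless steel} = P / A = 705600 / 1750 = 403.2 MPa.

σ ≈ 403 MPa (tensile)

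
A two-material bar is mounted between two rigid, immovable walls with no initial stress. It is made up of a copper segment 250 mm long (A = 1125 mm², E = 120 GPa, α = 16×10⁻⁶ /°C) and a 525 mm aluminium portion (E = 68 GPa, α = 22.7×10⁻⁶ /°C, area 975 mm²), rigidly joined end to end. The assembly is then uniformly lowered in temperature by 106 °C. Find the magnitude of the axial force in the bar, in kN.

P ≈ 173 kN (tensile)

If the supports were absent, the total length change would be Σ αᵢΔT Lᵢ = 16×10⁻⁶×106×250 + 22.7×10⁻⁶×106×525 = 1.687 mm.
The walls prevent any net length change, so an axial force P (same in every segment) develops. Compatibility: P · Σ Lᵢ/(AᵢEᵢ) = δ_free.
The series flexibility is Σ Lᵢ/(AᵢEᵢ) = 250/(1125×120×10³) + 525/(975×68×10³) = 9.77×10⁻⁶ mm/N.
So P = 1.687 / 9.77×10⁻⁶ = 172.7 kN, tensile.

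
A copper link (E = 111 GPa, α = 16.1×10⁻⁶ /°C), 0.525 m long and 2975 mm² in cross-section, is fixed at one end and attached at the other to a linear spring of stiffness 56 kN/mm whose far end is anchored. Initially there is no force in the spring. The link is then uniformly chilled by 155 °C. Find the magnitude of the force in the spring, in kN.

If the spring were absent the link would shorten by αΔT L = 16.1×10⁻⁶ × 155 × 525 = 1.31 mm.
Let P be the tensile force in the spring. The link extends elastically by PL/(AE) and the spring stretches by P/k; together these equal δ_free.
So P = δ_free / [L/(AE) + 1/k] = 1.31 / [ 525/(2975×111×10³) + 1/(56×10³) ].
P = 1.31 / 1.945×10⁻⁵ = 67370 N.

P ≈ 67.4 kN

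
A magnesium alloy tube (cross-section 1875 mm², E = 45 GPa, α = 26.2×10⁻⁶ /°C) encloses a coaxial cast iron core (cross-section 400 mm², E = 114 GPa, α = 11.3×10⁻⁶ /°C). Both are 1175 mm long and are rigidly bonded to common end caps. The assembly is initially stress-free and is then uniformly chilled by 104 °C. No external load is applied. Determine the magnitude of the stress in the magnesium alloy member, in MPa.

σ ≈ 24.5 MPa (tensile)

Equilibrium of a rigid end plate with no external load gives equal and opposite internal forces ±P in the two members. Since α_{magnesium alloy} > α_{cast iron}, cooling drives the magnesium alloy into tension and the cast iron into compression.
Setting the final lengths equal and cancelling L: (α₁ − α₂)ΔT = P/(A₁E₁) + P/(A₂E₂).
|α₁ − α₂|·ΔT = 14.9×10⁻⁶ × 104 = 0.00155.
1/(A₁E₁) + 1/(A₂E₂) = 1/(1875×45×10³) + 1/(400×114×10³) = 3.378×10⁻⁸ N⁻¹.
So P = 0.00155 / 3.378×10⁻⁸ = 45.87 kN.
σ_{magnesium alloy} = P/A₁ = 45870/1875 = 24.46 MPa, tensile.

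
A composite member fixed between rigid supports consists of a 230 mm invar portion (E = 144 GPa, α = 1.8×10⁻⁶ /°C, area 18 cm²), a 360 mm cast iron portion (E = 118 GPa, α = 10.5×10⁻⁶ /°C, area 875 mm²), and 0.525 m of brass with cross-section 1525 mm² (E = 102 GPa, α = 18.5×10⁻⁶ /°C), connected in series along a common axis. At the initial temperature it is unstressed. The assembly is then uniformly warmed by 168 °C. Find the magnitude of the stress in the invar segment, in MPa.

σ ≈ 167 MPa (compressive)

Free thermal expansion of the whole bar: Σ αᵢΔT Lᵢ = 1.8×10⁻⁶×168×230 + 10.5×10⁻⁶×168×360 + 18.5×10⁻⁶×168×525 = 2.336 mm.
Since the ends are fixed, an axial force P builds up, equal in every segment, with P · Σ Lᵢ/(AᵢEᵢ) = δ_free.
Σ Lᵢ/(AᵢEᵢ) = 230/(1800×144×10³) + 360/(875×118×10³) + 525/(1525×102×10³) = 7.749×10⁻⁶ mm/N.
P = 2.336 / 7.749×10⁻⁶ = 301500 N = 301.5 kN, compressive.
σ_{invar} = P / A = 301500 / 1800 = 167.5 MPa.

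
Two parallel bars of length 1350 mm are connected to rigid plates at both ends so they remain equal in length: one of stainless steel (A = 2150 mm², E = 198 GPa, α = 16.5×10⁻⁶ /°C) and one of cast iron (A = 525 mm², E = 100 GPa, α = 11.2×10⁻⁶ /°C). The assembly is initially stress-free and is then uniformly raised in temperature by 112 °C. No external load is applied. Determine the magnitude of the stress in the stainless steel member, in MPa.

σ ≈ 12.9 MPa (compressive)

The stainless steel has the larger α, so on heating it would change length more than the cast iron if both were free. The rigid plates force a common final length, so the stainless steel is put into compression and the cast iron into tension, with equal and opposite forces P (no external load).
Equating the net (thermal + elastic) strains gives |α₁ − α₂|·ΔT = P·[1/(A₁E₁) + 1/(A₂E₂)].
|α₁ − α₂|·ΔT = 5.3×10⁻⁶ × 112 = 0.0005936.
1/(A₁E₁) + 1/(A₂E₂) = 1/(2150×198×10³) + 1/(525×100×10³) = 2.14×10⁻⁸ N⁻¹.
So P = 0.0005936 / 2.14×10⁻⁸ = 27.74 kN.
σ_{stainless steel} = P/A₁ = 27740/2150 = 12.9 MPa, compressive.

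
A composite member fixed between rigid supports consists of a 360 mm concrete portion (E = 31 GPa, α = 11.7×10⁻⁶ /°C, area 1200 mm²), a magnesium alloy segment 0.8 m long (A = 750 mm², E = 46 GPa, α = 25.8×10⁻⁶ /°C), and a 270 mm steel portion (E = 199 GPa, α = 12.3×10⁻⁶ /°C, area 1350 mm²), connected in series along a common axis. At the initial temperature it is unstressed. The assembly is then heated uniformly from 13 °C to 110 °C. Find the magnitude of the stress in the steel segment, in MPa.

Free thermal expansion of the whole bar: Σ αᵢΔT Lᵢ = 11.7×10⁻⁶×97×360 + 25.8×10⁻⁶×97×800 + 12.3×10⁻⁶×97×270 = 2.733 mm.
Since the ends are fixed, an axial force P builds up, equal in every segment, with P · Σ Lᵢ/(AᵢEᵢ) = δ_free.
The series flexibility is Σ Lᵢ/(AᵢEᵢ) = 360/(1200×31×10³) + 800/(750×46×10³) + 270/(1350×199×10³) = 3.387×10⁻⁵ mm/N.
Hence P = δ_free / Σ(L/AE) = 2.733/3.387×10⁻⁵ = 80.68 kN (compressive).
σ_{steel} = P / A = 80680 / 1350 = 59.76 MPa.

σ ≈ 59.8 MPa (compressive)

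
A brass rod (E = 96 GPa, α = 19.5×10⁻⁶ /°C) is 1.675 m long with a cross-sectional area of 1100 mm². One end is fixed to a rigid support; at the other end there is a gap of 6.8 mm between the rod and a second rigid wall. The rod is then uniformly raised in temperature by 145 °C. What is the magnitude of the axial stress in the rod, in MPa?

If the wall were absent the rod would grow by αΔT L = 19.5×10⁻⁶ × 145 × 1675 = 4.736 mm.
This is smaller than the 6.8 mm clearance, so the rod expands freely without reaching the stop — the stress is zero.

σ ≈ 0 MPa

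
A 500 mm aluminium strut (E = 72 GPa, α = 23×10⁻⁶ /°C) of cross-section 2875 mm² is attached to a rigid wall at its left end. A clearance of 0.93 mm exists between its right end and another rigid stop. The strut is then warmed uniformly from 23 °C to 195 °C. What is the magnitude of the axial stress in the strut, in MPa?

σ ≈ 151 MPa (compressive)

Unrestrained expansion: δ_free = αΔT L = 23×10⁻⁶ × 172 × 500 = 1.978 mm.
This exceeds the 0.93 mm gap, so the wall pushes back. The portion of expansion that must be recovered elastically is δ_free − gap = 1.978 − 0.93 = 1.048 mm.
That suppressed elongation corresponds to σ = E·Δ/L = 72×10³ × 1.048/500 = 150.9 MPa.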